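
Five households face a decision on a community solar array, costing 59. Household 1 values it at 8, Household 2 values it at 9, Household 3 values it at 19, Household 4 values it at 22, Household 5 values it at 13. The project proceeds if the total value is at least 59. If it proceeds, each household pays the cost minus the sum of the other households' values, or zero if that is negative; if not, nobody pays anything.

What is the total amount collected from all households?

18

Total value 71 ≥ cost 59, so it is built.
Household 1: others sum to 63; max(0, 59 - 63) = 0.
Household 2: others sum to 62; max(0, 59 - 62) = 0.
Household 3: others sum to 52; max(0, 59 - 52) = 7.
Household 4: others sum to 49; max(0, 59 - 49) = 10.
Household 5: others sum to 58; max(0, 59 - 58) = 1.
Total collected = 0 + 0 + 7 + 10 + 1 = 18.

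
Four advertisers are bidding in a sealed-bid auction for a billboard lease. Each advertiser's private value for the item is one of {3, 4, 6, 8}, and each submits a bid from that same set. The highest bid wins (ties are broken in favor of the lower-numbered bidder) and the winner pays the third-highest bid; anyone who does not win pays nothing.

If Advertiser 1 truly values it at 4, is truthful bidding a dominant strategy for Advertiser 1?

Consider the case where Advertiser 2 bids 3, Advertiser 3 bids 3 and Advertiser 4 bids 6.
Truthful bid 4: loses, pays 0, utility 0.
Bid 6 instead: wins, pays 3, utility 4 - 3 = 1.
Since 1 > 0, bidding 6 is strictly better here, so truthful bidding is not dominant.

No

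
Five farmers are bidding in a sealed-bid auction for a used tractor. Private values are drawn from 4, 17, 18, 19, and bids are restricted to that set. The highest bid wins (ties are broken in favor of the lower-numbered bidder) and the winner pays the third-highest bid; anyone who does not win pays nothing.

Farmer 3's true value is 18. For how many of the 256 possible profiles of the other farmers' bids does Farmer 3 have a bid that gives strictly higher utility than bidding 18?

32

Others bid (4, 4, 4, 19): truth gives 0; bid 19 gives 14 > 0. Violating.
Others bid (4, 4, 17, 19): truth gives 0; bid 19 gives 1 > 0. Violating.
Others bid (4, 4, 19, 4): truth gives 0; bid 19 gives 14 > 0. Violating.
Others bid (4, 4, 19, 17): truth gives 0; bid 19 gives 1 > 0. Violating.
Others bid (4, 4, 4, 4): truth gives 14; no alternative beats it.
Others bid (4, 4, 4, 17): truth gives 14; no alternative beats it.
(Checking all 256 profiles: 32 have a profitable deviation, 224 do not.)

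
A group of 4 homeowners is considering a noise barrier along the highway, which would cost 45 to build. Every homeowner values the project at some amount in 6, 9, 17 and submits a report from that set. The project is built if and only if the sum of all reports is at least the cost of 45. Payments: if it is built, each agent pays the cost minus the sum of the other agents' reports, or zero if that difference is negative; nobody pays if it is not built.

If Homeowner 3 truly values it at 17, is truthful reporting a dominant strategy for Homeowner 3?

Yes

Check each profile of the others' reports and compare truth against every alternative report.
Others report (9, 9, 17): truth gives 7, best alternative gives 0.
Others report (9, 17, 9): truth gives 7, best alternative gives 0.
Others report (17, 9, 9): truth gives 7, best alternative gives 0.
Others report (6, 9, 17): truth gives 4, best alternative gives 0.
Others report (6, 17, 9): truth gives 4, best alternative gives 0.
Others report (9, 6, 17): truth gives 4, best alternative gives 0.
(Remaining 21 profiles checked similarly; truth is weakly best in each.)
In every case the truthful report is at least as good as any alternative, so it is a dominant strategy.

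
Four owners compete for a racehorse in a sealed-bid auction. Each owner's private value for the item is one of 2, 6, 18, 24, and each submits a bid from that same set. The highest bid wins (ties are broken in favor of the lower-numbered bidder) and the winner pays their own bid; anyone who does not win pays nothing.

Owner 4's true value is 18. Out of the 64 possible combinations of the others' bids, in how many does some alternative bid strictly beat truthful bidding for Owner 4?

1

Others bid (2, 2, 2): truth gives 0; bid 6 gives 12 > 0. Violating.
Others bid (2, 2, 6): truth gives 0; no alternative beats it.
Others bid (2, 2, 18): truth gives 0; no alternative beats it.
(Checking all 64 profiles: 1 has a profitable deviation, 63 do not.)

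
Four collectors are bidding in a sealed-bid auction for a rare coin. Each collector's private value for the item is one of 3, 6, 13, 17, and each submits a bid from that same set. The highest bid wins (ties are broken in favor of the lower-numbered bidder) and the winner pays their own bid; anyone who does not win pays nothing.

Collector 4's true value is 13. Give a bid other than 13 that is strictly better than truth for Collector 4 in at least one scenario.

Suppose Collector 1 bids 3, Collector 2 bids 3 and Collector 3 bids 3.
Bid 13: wins, pays 13, utility 13 - 13 = 0.
Bid 6: wins, pays 6, utility 13 - 6 = 7.
So bidding 6 beats truth here (7 > 0).

6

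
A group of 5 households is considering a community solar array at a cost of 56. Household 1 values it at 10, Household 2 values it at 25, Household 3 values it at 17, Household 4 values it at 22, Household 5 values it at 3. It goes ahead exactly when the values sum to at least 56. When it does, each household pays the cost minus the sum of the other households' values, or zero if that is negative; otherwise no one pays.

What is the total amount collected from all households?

5

Total value 77 ≥ cost 56, so it is built.
Household 1: others sum to 67; max(0, 56 - 67) = 0.
Household 2: others sum to 52; max(0, 56 - 52) = 4.
Household 3: others sum to 60; max(0, 56 - 60) = 0.
Household 4: others sum to 55; max(0, 56 - 55) = 1.
Household 5: others sum to 74; max(0, 56 - 74) = 0.
Total collected = 0 + 4 + 0 + 1 + 0 = 5.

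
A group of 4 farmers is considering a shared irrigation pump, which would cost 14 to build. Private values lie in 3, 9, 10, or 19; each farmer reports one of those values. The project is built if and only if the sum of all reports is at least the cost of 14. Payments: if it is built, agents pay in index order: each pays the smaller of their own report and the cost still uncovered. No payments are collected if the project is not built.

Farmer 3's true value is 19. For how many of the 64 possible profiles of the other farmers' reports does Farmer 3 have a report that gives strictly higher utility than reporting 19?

3

Others report (3, 3, 9): truth gives 11; report 3 gives 16 > 11. Violating.
Others report (3, 3, 10): truth gives 11; report 3 gives 16 > 11. Violating.
Others report (3, 3, 19): truth gives 11; report 3 gives 16 > 11. Violating.
Others report (3, 3, 3): truth gives 11; no alternative beats it.
Others report (3, 9, 3): truth gives 17; no alternative beats it.
(Checking all 64 profiles: 3 have a profitable deviation, 61 do not.)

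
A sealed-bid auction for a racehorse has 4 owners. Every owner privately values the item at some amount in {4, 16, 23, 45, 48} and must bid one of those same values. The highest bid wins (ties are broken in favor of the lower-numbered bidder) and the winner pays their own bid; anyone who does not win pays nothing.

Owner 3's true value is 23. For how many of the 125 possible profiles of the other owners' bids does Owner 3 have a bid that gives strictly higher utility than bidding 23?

2

Others bid (4, 4, 4): truth gives 0; bid 16 gives 7 > 0. Violating.
Others bid (4, 4, 16): truth gives 0; bid 16 gives 7 > 0. Violating.
Others bid (4, 4, 23): truth gives 0; no alternative beats it.
Others bid (4, 4, 45): truth gives 0; no alternative beats it.
(Checking all 125 profiles: 2 have a profitable deviation, 123 do not.)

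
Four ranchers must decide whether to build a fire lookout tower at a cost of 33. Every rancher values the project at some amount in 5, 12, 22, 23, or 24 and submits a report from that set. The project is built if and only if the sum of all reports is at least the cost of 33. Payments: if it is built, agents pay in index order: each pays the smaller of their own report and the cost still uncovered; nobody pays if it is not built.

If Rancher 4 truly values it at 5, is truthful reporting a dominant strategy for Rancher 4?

Check each profile of the others' reports and compare truth against every alternative report.
Others report (5, 5, 12): truth gives 0, best alternative gives -6.
Others report (5, 12, 5): truth gives 0, best alternative gives -6.
Others report (12, 5, 5): truth gives 0, best alternative gives -6.
Others report (5, 5, 23): truth gives 5, best alternative gives 5.
Others report (5, 5, 24): truth gives 5, best alternative gives 5.
Others report (5, 12, 22): truth gives 5, best alternative gives 5.
(Remaining 119 profiles checked similarly; truth is weakly best in each.)
In every case the truthful report is at least as good as any alternative, so it is a dominant strategy.

Yes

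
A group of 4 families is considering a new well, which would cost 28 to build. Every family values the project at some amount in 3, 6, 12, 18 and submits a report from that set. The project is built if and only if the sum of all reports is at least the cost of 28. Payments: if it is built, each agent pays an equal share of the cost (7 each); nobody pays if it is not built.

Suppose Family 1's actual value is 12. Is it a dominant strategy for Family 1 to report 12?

Consider the case where Family 2 reports 3, Family 3 reports 3 and Family 4 reports 6.
Truthful report 12: project not built, utility 0.
Report 18 instead: project built, pays 7, utility 12 - 7 = 5.
Since 5 > 0, reporting 18 is strictly better here, so truthful reporting is not dominant.

No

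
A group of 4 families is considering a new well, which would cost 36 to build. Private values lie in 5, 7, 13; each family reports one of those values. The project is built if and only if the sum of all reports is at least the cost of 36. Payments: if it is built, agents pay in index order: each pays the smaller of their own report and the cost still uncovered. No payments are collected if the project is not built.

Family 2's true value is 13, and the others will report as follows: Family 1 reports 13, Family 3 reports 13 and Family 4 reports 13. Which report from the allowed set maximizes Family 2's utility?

5

Report 5: project built, pays 5, utility 13 - 5 = 8.
Report 7: project built, pays 7, utility 13 - 7 = 6.
Report 13: project built, pays 13, utility 13 - 13 = 0.
The best choice is 5 with utility 8.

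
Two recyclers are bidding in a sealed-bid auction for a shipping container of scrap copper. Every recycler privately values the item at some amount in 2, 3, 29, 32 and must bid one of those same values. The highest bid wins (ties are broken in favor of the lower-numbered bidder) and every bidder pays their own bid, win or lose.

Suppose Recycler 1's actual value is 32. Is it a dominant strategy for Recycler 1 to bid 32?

Consider the case where Recycler 2 bids 2.
Truthful bid 32: wins, pays 32, utility 32 - 32 = 0.
Bid 2 instead: wins, pays 2, utility 32 - 2 = 30.
Since 30 > 0, bidding 2 is strictly better here, so truthful bidding is not dominant.

No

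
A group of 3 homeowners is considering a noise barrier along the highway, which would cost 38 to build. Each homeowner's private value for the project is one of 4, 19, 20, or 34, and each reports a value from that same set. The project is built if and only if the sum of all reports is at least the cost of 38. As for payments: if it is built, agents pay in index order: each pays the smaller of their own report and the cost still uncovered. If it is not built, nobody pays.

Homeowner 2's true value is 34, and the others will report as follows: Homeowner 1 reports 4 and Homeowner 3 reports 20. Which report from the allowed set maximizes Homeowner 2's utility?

Report 4: project not built, utility 0.
Report 19: project built, pays 19, utility 34 - 19 = 15.
Report 20: project built, pays 20, utility 34 - 20 = 14.
Report 34: project built, pays 34, utility 34 - 34 = 0.
The best choice is 19 with utility 15.

19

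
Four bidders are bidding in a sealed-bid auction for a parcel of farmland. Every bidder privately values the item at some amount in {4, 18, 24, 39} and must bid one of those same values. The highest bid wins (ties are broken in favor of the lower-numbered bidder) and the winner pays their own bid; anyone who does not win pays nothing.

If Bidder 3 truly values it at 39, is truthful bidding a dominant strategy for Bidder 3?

Consider the case where Bidder 1 bids 4, Bidder 2 bids 4 and Bidder 4 bids 4.
Truthful bid 39: wins, pays 39, utility 39 - 39 = 0.
Bid 18 instead: wins, pays 18, utility 39 - 18 = 21.
Since 21 > 0, bidding 18 is strictly better here, so truthful bidding is not dominant.

No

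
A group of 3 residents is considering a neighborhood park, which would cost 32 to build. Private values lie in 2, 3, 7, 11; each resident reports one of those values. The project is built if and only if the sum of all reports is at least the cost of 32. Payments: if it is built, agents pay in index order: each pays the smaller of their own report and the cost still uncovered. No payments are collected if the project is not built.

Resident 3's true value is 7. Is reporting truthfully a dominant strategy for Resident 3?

Yes

Check each profile of the others' reports and compare truth against every alternative report.
Others report (2, 2): truth gives 0, best alternative gives 0.
Others report (2, 3): truth gives 0, best alternative gives 0.
Others report (2, 7): truth gives 0, best alternative gives 0.
Others report (2, 11): truth gives 0, best alternative gives 0.
Others report (3, 2): truth gives 0, best alternative gives 0.
Others report (3, 3): truth gives 0, best alternative gives 0.
(Remaining 10 profiles checked similarly; truth is weakly best in each.)
In every case the truthful report is at least as good as any alternative, so it is a dominant strategy.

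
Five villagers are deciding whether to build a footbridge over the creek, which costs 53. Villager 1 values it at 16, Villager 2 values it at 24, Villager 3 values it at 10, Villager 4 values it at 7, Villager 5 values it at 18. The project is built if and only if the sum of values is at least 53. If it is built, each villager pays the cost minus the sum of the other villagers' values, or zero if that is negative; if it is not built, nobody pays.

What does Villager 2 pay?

Total value 75 ≥ cost 53, so the project is built.
The other villagers' values sum to 51.
Cost minus that sum is 53 - 51 = 2.

2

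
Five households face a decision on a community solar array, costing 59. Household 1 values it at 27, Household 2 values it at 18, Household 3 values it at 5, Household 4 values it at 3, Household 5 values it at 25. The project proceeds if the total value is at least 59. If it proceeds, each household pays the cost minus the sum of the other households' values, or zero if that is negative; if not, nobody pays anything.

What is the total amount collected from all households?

14

Total value 78 ≥ cost 59, so it is built.
Household 1: others sum to 51; max(0, 59 - 51) = 8.
Household 2: others sum to 60; max(0, 59 - 60) = 0.
Household 3: others sum to 73; max(0, 59 - 73) = 0.
Household 4: others sum to 75; max(0, 59 - 75) = 0.
Household 5: others sum to 53; max(0, 59 - 53) = 6.
Total collected = 8 + 0 + 0 + 0 + 6 = 14.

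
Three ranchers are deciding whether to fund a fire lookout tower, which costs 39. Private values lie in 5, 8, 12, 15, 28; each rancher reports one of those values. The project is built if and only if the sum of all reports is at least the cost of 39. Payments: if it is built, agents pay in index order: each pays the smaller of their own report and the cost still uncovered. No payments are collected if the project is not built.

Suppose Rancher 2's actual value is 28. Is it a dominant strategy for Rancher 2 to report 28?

Consider the case where Rancher 1 reports 5 and Rancher 3 reports 28.
Truthful report 28: project built, pays 28, utility 28 - 28 = 0.
Report 8 instead: project built, pays 8, utility 28 - 8 = 20.
Since 20 > 0, reporting 8 is strictly better here, so truthful reporting is not dominant.

No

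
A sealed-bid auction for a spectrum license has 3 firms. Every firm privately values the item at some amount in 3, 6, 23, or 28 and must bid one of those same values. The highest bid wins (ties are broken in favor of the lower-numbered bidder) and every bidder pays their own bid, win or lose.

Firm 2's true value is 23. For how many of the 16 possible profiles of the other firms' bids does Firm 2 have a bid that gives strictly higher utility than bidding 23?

12

Others bid (3, 3): truth gives 0; bid 6 gives 17 > 0. Violating.
Others bid (3, 6): truth gives 0; bid 6 gives 17 > 0. Violating.
Others bid (3, 28): truth gives -23; bid 3 gives -3 > -23. Violating.
Others bid (6, 28): truth gives -23; bid 3 gives -3 > -23. Violating.
Others bid (3, 23): truth gives 0; no alternative beats it.
Others bid (6, 3): truth gives 0; no alternative beats it.
(Checking all 16 profiles: 12 have a profitable deviation, 4 do not.)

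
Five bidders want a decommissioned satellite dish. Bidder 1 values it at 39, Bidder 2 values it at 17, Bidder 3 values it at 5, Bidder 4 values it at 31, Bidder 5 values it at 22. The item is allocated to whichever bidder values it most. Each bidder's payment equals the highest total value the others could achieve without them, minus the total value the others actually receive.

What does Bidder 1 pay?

Bidder 1 has the highest value and receives the item.
Without Bidder 1, the item would go to the next-highest value, 31, so the others could achieve 31.
With Bidder 1 present and winning, the others receive nothing, so their total is 0.
Payment = 31 - 0 = 31.

31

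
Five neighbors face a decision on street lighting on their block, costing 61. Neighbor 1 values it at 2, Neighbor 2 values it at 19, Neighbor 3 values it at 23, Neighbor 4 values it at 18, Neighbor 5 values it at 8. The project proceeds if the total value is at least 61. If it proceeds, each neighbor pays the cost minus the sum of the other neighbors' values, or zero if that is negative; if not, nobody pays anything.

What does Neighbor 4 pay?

Total value 70 ≥ cost 61, so the project is built.
The other neighbors' values sum to 52.
Cost minus that sum is 61 - 52 = 9.

9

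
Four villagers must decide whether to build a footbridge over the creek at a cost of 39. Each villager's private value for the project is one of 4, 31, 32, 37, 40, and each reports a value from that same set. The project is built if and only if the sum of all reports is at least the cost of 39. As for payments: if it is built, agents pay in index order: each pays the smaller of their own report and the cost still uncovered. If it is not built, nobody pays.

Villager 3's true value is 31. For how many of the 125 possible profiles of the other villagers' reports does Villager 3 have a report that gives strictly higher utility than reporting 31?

4

Others report (4, 4, 31): truth gives 0; report 4 gives 27 > 0. Violating.
Others report (4, 4, 32): truth gives 0; report 4 gives 27 > 0. Violating.
Others report (4, 4, 37): truth gives 0; report 4 gives 27 > 0. Violating.
Others report (4, 4, 40): truth gives 0; report 4 gives 27 > 0. Violating.
Others report (4, 4, 4): truth gives 0; no alternative beats it.
Others report (4, 31, 4): truth gives 27; no alternative beats it.
(Checking all 125 profiles: 4 have a profitable deviation, 121 do not.)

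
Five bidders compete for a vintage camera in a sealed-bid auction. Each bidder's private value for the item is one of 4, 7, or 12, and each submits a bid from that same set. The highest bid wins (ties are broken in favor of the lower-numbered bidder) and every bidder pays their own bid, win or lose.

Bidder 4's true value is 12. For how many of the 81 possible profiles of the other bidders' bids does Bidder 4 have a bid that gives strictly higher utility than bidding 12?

59

Others bid (4, 4, 4, 4): truth gives 0; bid 7 gives 5 > 0. Violating.
Others bid (4, 4, 4, 7): truth gives 0; bid 7 gives 5 > 0. Violating.
Others bid (4, 4, 12, 4): truth gives -12; bid 4 gives -4 > -12. Violating.
Others bid (4, 4, 12, 7): truth gives -12; bid 4 gives -4 > -12. Violating.
Others bid (4, 4, 4, 12): truth gives 0; no alternative beats it.
Others bid (4, 4, 7, 4): truth gives 0; no alternative beats it.
(Checking all 81 profiles: 59 have a profitable deviation, 22 do not.)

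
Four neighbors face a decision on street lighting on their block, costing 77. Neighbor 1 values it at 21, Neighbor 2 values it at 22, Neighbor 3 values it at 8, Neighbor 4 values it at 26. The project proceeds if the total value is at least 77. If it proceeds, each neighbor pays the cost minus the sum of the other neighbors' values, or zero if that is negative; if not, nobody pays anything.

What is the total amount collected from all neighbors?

Total value 77 ≥ cost 77, so it is built.
Neighbor 1: others sum to 56; max(0, 77 - 56) = 21.
Neighbor 2: others sum to 55; max(0, 77 - 55) = 22.
Neighbor 3: others sum to 69; max(0, 77 - 69) = 8.
Neighbor 4: others sum to 51; max(0, 77 - 51) = 26.
Total collected = 21 + 22 + 8 + 26 = 77.

77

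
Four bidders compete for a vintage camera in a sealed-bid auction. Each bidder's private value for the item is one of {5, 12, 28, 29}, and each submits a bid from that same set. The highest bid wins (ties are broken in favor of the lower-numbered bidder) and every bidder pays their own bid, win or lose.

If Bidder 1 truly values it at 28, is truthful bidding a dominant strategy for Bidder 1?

Consider the case where Bidder 2 bids 5, Bidder 3 bids 5 and Bidder 4 bids 5.
Truthful bid 28: wins, pays 28, utility 28 - 28 = 0.
Bid 5 instead: wins, pays 5, utility 28 - 5 = 23.
Since 23 > 0, bidding 5 is strictly better here, so truthful bidding is not dominant.

No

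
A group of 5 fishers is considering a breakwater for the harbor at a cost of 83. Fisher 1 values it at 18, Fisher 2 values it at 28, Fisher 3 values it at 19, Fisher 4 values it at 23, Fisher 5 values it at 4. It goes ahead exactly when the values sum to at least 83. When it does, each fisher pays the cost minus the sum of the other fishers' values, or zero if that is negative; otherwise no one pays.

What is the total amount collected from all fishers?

52

Total value 92 ≥ cost 83, so it is built.
Fisher 1: others sum to 74; max(0, 83 - 74) = 9.
Fisher 2: others sum to 64; max(0, 83 - 64) = 19.
Fisher 3: others sum to 73; max(0, 83 - 73) = 10.
Fisher 4: others sum to 69; max(0, 83 - 69) = 14.
Fisher 5: others sum to 88; max(0, 83 - 88) = 0.
Total collected = 9 + 19 + 10 + 14 + 0 = 52.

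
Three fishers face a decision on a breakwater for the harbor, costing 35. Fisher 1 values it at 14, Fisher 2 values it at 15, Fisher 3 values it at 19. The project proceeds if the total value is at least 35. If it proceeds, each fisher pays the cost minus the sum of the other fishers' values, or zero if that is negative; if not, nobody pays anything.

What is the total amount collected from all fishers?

9

Total value 48 ≥ cost 35, so it is built.
Fisher 1: others sum to 34; max(0, 35 - 34) = 1.
Fisher 2: others sum to 33; max(0, 35 - 33) = 2.
Fisher 3: others sum to 29; max(0, 35 - 29) = 6.
Total collected = 1 + 2 + 6 = 9.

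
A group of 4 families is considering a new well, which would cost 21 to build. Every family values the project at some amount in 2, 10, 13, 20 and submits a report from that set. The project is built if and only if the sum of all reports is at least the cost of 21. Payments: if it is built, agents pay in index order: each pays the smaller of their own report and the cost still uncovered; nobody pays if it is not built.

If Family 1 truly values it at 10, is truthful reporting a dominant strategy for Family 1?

No

Consider the case where Family 2 reports 2, Family 3 reports 2 and Family 4 reports 20.
Truthful report 10: project built, pays 10, utility 10 - 10 = 0.
Report 2 instead: project built, pays 2, utility 10 - 2 = 8.
Since 8 > 0, reporting 2 is strictly better here, so truthful reporting is not dominant.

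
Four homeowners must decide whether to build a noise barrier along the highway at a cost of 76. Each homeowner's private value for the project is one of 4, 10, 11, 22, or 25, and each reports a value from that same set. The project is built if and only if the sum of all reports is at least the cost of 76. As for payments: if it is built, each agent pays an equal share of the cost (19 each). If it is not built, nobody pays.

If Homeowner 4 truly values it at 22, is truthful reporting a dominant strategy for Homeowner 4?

No

Consider the case where Homeowner 1 reports 4, Homeowner 2 reports 22 and Homeowner 3 reports 25.
Truthful report 22: project not built, utility 0.
Report 25 instead: project built, pays 19, utility 22 - 19 = 3.
Since 3 > 0, reporting 25 is strictly better here, so truthful reporting is not dominant.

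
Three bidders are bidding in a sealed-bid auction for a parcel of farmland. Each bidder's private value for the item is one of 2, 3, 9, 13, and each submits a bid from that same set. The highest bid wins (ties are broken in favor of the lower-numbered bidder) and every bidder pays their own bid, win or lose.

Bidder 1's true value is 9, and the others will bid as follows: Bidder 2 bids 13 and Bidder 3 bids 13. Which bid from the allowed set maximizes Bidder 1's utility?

2

Bid 2: loses but pays 2, utility -2.
Bid 3: loses but pays 3, utility -3.
Bid 9: loses but pays 9, utility -9.
Bid 13: wins, pays 13, utility 9 - 13 = -4.
The best choice is 2 with utility -2.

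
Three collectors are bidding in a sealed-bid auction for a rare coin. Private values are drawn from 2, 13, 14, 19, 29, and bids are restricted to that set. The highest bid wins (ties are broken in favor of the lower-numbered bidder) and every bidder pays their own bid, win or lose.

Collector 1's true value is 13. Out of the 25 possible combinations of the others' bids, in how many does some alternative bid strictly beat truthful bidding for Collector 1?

22

Others bid (2, 2): truth gives 0; bid 2 gives 11 > 0. Violating.
Others bid (2, 14): truth gives -13; bid 14 gives -1 > -13. Violating.
Others bid (2, 19): truth gives -13; bid 2 gives -2 > -13. Violating.
Others bid (2, 29): truth gives -13; bid 2 gives -2 > -13. Violating.
Others bid (2, 13): truth gives 0; no alternative beats it.
Others bid (13, 2): truth gives 0; no alternative beats it.
(Checking all 25 profiles: 22 have a profitable deviation, 3 do not.)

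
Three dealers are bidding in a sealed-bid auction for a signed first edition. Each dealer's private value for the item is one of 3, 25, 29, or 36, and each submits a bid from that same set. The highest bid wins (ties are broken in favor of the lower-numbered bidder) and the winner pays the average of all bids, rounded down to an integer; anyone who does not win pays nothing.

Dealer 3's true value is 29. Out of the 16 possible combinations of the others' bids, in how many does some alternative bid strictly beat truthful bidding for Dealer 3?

Others bid (3, 3): truth gives 18; bid 25 gives 19 > 18. Violating.
Others bid (3, 29): truth gives 0; bid 36 gives 7 > 0. Violating.
Others bid (29, 3): truth gives 0; bid 36 gives 7 > 0. Violating.
Others bid (3, 25): truth gives 10; no alternative beats it.
Others bid (3, 36): truth gives 0; no alternative beats it.
(Checking all 16 profiles: 3 have a profitable deviation, 13 do not.)

3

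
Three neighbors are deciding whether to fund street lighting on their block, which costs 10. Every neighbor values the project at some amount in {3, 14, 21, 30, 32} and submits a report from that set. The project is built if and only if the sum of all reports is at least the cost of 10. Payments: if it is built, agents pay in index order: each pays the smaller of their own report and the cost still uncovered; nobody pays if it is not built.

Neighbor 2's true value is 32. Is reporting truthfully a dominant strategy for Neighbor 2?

No

Consider the case where Neighbor 1 reports 3 and Neighbor 3 reports 14.
Truthful report 32: project built, pays 7, utility 32 - 7 = 25.
Report 3 instead: project built, pays 3, utility 32 - 3 = 29.
Since 29 > 25, reporting 3 is strictly better here, so truthful reporting is not dominant.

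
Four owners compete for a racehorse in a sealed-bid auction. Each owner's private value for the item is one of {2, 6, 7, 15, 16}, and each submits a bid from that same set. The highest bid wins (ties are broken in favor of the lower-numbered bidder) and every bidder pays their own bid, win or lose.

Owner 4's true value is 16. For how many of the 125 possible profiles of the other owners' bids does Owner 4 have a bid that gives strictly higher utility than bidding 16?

88

Others bid (2, 2, 2): truth gives 0; bid 6 gives 10 > 0. Violating.
Others bid (2, 2, 6): truth gives 0; bid 7 gives 9 > 0. Violating.
Others bid (2, 2, 7): truth gives 0; bid 15 gives 1 > 0. Violating.
Others bid (2, 2, 16): truth gives -16; bid 2 gives -2 > -16. Violating.
Others bid (2, 2, 15): truth gives 0; no alternative beats it.
Others bid (2, 6, 15): truth gives 0; no alternative beats it.
(Checking all 125 profiles: 88 have a profitable deviation, 37 do not.)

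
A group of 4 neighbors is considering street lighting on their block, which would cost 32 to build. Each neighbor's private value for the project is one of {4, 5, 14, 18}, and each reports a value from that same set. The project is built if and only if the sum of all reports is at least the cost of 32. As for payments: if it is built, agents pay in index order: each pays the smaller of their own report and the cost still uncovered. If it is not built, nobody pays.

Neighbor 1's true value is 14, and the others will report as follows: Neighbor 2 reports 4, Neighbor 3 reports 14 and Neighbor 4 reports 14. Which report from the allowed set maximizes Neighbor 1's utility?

Report 4: project built, pays 4, utility 14 - 4 = 10.
Report 5: project built, pays 5, utility 14 - 5 = 9.
Report 14: project built, pays 14, utility 14 - 14 = 0.
Report 18: project built, pays 18, utility 14 - 18 = -4.
The best choice is 4 with utility 10.

4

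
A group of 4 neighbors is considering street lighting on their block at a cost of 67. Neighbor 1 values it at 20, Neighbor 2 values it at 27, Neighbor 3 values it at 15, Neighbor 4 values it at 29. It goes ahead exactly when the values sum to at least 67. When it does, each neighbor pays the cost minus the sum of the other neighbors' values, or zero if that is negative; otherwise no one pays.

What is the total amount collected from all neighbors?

Total value 91 ≥ cost 67, so it is built.
Neighbor 1: others sum to 71; max(0, 67 - 71) = 0.
Neighbor 2: others sum to 64; max(0, 67 - 64) = 3.
Neighbor 3: others sum to 76; max(0, 67 - 76) = 0.
Neighbor 4: others sum to 62; max(0, 67 - 62) = 5.
Total collected = 0 + 3 + 0 + 5 = 8.

8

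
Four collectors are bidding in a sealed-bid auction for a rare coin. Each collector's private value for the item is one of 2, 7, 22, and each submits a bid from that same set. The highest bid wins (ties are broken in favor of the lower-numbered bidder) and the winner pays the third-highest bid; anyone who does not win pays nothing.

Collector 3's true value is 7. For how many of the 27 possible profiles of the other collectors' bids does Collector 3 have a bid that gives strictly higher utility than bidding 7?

Others bid (2, 2, 22): truth gives 0; bid 22 gives 5 > 0. Violating.
Others bid (2, 7, 2): truth gives 0; bid 22 gives 5 > 0. Violating.
Others bid (7, 2, 2): truth gives 0; bid 22 gives 5 > 0. Violating.
Others bid (2, 2, 2): truth gives 5; no alternative beats it.
Others bid (2, 2, 7): truth gives 5; no alternative beats it.
(Checking all 27 profiles: 3 have a profitable deviation, 24 do not.)

3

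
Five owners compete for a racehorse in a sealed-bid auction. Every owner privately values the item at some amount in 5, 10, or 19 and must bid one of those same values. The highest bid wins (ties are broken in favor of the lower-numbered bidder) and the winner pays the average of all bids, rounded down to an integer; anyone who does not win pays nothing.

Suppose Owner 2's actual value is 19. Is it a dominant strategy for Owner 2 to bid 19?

No

Consider the case where Owner 1 bids 5, Owner 3 bids 5, Owner 4 bids 5 and Owner 5 bids 5.
Truthful bid 19: wins, pays 7, utility 19 - 7 = 12.
Bid 10 instead: wins, pays 6, utility 19 - 6 = 13.
Since 13 > 12, bidding 10 is strictly better here, so truthful bidding is not dominant.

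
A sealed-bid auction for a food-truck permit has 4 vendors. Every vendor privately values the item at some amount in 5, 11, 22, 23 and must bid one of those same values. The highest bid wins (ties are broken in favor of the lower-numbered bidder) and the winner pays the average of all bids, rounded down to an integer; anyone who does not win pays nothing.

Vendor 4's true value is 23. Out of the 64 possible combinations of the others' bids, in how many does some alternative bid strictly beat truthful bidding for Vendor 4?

Others bid (5, 5, 5): truth gives 14; bid 11 gives 17 > 14. Violating.
Others bid (5, 5, 11): truth gives 12; bid 22 gives 13 > 12. Violating.
Others bid (5, 11, 5): truth gives 12; bid 22 gives 13 > 12. Violating.
Others bid (11, 5, 5): truth gives 12; bid 22 gives 13 > 12. Violating.
Others bid (5, 5, 22): truth gives 10; no alternative beats it.
Others bid (5, 5, 23): truth gives 0; no alternative beats it.
(Checking all 64 profiles: 5 have a profitable deviation, 59 do not.)

5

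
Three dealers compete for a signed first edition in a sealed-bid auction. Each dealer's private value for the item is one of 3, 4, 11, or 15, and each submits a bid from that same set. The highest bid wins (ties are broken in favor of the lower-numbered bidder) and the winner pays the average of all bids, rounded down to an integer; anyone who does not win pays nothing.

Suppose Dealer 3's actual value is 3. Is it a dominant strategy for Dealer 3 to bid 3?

Check each profile of the others' bids and compare truth against every alternative bid.
Others bid (3, 3): truth gives 0, best alternative gives 0.
Others bid (3, 4): truth gives 0, best alternative gives 0.
Others bid (3, 11): truth gives 0, best alternative gives 0.
Others bid (3, 15): truth gives 0, best alternative gives 0.
Others bid (4, 3): truth gives 0, best alternative gives 0.
Others bid (4, 4): truth gives 0, best alternative gives 0.
(Remaining 10 profiles checked similarly; truth is weakly best in each.)
In every case the truthful bid is at least as good as any alternative, so it is a dominant strategy.

Yes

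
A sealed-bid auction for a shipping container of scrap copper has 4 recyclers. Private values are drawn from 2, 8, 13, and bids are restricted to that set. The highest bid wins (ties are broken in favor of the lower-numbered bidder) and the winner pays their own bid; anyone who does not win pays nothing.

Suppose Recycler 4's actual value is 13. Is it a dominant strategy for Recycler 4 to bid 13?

No

Consider the case where Recycler 1 bids 2, Recycler 2 bids 2 and Recycler 3 bids 2.
Truthful bid 13: wins, pays 13, utility 13 - 13 = 0.
Bid 8 instead: wins, pays 8, utility 13 - 8 = 5.
Since 5 > 0, bidding 8 is strictly better here, so truthful bidding is not dominant.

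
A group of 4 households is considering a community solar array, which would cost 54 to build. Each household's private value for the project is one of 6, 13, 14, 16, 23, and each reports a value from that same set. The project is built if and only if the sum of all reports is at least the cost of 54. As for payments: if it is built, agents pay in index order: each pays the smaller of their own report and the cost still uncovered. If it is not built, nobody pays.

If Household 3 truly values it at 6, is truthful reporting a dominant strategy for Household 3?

Yes

Check each profile of the others' reports and compare truth against every alternative report.
Others report (6, 13, 23): truth gives 0, best alternative gives -7.
Others report (6, 14, 23): truth gives 0, best alternative gives -7.
Others report (6, 16, 23): truth gives 0, best alternative gives -7.
Others report (6, 23, 13): truth gives 0, best alternative gives -7.
Others report (6, 23, 14): truth gives 0, best alternative gives -7.
Others report (6, 23, 16): truth gives 0, best alternative gives -7.
(Remaining 119 profiles checked similarly; truth is weakly best in each.)
In every case the truthful report is at least as good as any alternative, so it is a dominant strategy.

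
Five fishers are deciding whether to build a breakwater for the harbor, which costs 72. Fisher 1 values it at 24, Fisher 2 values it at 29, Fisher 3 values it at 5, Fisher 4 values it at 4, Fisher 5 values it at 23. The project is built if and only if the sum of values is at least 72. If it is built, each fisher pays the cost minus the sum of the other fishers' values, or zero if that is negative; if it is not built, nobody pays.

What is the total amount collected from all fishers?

Total value 85 ≥ cost 72, so it is built.
Fisher 1: others sum to 61; max(0, 72 - 61) = 11.
Fisher 2: others sum to 56; max(0, 72 - 56) = 16.
Fisher 3: others sum to 80; max(0, 72 - 80) = 0.
Fisher 4: others sum to 81; max(0, 72 - 81) = 0.
Fisher 5: others sum to 62; max(0, 72 - 62) = 10.
Total collected = 11 + 16 + 0 + 0 + 10 = 37.

37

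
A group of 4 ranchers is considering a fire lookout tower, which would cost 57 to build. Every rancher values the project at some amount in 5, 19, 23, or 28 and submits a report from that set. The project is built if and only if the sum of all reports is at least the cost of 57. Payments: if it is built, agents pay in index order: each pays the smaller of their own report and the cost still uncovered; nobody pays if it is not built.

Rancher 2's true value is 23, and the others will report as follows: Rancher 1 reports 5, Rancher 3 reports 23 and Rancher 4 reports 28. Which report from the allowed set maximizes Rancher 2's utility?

Report 5: project built, pays 5, utility 23 - 5 = 18.
Report 19: project built, pays 19, utility 23 - 19 = 4.
Report 23: project built, pays 23, utility 23 - 23 = 0.
Report 28: project built, pays 28, utility 23 - 28 = -5.
The best choice is 5 with utility 18.

5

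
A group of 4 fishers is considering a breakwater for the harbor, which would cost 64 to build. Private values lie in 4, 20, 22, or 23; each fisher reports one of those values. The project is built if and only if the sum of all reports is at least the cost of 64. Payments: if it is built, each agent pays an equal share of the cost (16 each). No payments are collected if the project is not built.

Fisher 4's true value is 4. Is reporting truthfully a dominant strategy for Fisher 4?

Check each profile of the others' reports and compare truth against every alternative report.
Others report (4, 20, 20): truth gives 0, best alternative gives -12.
Others report (4, 20, 22): truth gives 0, best alternative gives -12.
Others report (4, 20, 23): truth gives 0, best alternative gives -12.
Others report (4, 22, 20): truth gives 0, best alternative gives -12.
Others report (4, 22, 22): truth gives 0, best alternative gives -12.
Others report (4, 22, 23): truth gives 0, best alternative gives -12.
(Remaining 58 profiles checked similarly; truth is weakly best in each.)
In every case the truthful report is at least as good as any alternative, so it is a dominant strategy.

Yes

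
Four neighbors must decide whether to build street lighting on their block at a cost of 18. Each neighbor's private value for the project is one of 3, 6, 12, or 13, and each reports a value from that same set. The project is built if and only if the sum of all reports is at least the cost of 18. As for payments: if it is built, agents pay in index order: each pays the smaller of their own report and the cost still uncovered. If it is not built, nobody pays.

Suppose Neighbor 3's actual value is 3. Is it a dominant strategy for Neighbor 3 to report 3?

Yes

Check each profile of the others' reports and compare truth against every alternative report.
Others report (3, 3, 6): truth gives 0, best alternative gives -3.
Others report (3, 3, 12): truth gives 0, best alternative gives -3.
Others report (3, 3, 13): truth gives 0, best alternative gives -3.
Others report (3, 6, 3): truth gives 0, best alternative gives -3.
Others report (3, 6, 6): truth gives 0, best alternative gives -3.
Others report (3, 6, 12): truth gives 0, best alternative gives -3.
(Remaining 58 profiles checked similarly; truth is weakly best in each.)
In every case the truthful report is at least as good as any alternative, so it is a dominant strategy.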